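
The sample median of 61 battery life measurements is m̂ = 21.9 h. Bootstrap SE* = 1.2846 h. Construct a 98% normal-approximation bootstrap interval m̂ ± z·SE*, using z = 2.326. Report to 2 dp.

(18.91, 24.89)

Margin = 2.326 × 1.2846 = 2.988
Interval: 21.9 ± 2.988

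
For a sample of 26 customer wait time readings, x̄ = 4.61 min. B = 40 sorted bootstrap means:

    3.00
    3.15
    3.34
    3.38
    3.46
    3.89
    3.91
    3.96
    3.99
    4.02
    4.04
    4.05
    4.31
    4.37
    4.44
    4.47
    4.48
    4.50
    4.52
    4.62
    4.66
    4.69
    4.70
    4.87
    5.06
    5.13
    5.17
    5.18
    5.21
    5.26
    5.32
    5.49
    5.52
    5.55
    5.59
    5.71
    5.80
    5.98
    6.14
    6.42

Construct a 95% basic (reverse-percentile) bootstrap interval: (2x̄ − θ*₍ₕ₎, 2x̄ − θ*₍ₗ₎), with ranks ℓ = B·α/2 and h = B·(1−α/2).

Percentile endpoints at ranks 1 and 39: θ*₍1₎ = 3.00, θ*₍39₎ = 6.14.
Basic interval reflects these around x̄:
  lower = 2 × 4.61 − 6.14 = 3.08
  upper = 2 × 4.61 − 3.00 = 6.22

(3.08, 6.22)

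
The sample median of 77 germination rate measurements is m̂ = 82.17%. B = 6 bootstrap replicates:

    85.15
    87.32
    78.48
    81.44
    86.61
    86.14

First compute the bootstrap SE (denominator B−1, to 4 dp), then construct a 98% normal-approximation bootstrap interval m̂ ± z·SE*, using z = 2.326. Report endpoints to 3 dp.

(74.076, 90.264)

Mean of replicates = 84.1900; sum of squared deviations = 60.5440; SE* = √(60.5440/5) = 3.4798
Margin = 2.326 × 3.4798 = 8.0940
Interval: 82.17 ± 8.0940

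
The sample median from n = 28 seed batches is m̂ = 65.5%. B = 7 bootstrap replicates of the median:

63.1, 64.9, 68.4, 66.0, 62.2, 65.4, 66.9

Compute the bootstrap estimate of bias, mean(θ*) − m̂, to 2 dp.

bias = −0.23

mean(θ*) = (63.1 + 64.9 + 68.4 + 66.0 + 62.2 + 65.4 + 66.9) / 7 = 65.271
bias = 65.271 − 65.5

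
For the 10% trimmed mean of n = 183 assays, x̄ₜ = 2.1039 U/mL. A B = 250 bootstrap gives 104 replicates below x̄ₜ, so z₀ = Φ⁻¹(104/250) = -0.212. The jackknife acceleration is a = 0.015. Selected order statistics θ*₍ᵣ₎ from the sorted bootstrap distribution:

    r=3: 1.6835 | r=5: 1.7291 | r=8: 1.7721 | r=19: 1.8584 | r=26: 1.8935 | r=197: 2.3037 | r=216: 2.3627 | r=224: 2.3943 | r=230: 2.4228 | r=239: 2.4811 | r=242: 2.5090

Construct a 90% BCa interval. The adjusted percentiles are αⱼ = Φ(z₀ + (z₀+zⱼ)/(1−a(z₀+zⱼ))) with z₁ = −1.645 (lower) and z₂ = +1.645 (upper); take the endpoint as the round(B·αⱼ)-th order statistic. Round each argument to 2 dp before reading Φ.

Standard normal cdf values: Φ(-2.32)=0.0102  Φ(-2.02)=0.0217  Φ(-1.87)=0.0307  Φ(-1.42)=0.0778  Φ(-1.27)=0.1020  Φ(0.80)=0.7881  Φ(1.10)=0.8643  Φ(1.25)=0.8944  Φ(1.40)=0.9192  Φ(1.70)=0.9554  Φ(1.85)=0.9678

(1.7291, 2.3943)

Lower: z₀ + z₁ = -0.212 + (-1.645) = -1.857; 1 − a(z₀+z₁) = 1 − (0.015)(-1.857) = 1.0279; argument = -0.212 + (-1.857)/1.0279 = -2.0187 → -2.02.
α₁ = Φ(-2.02) = 0.0217; rank = round(250 × 0.0217) = 5; θ*₍5₎ = 1.7291.
Upper: z₀ + z₂ = 1.433; 1 − a(z₀+z₂) = 0.9785; argument = 1.2525 → 1.25; α₂ = 0.8944; rank = 224; θ*₍224₎ = 2.3943.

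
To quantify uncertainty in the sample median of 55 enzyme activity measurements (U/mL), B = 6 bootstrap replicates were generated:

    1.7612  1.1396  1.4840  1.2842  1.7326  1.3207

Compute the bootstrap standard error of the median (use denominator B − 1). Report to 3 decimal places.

Bootstrap SE is the standard deviation of the 6 replicate medians.
Mean of replicates: (1.7612 + 1.1396 + 1.4840 + 1.2842 + 1.7326 + 1.3207) / 6 = 8.72230 / 6 = 1.45372
Sum of squared deviations: (+0.30748)² + (−0.31412)² + (+0.03028)² + (−0.16952)² + (+0.27888)² + (−0.13302)² = 0.31834
Variance = 0.31834 / 5 = 0.06367
SE* = √0.06367

SE* = 0.252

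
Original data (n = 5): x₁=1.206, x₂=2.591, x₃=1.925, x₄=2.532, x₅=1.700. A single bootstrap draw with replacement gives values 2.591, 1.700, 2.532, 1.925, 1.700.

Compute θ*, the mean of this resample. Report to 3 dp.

Mean = (2.591 + 1.700 + 2.532 + 1.925 + 1.700) / 5 = 10.4480 / 5 = 2.090

θ* = 2.090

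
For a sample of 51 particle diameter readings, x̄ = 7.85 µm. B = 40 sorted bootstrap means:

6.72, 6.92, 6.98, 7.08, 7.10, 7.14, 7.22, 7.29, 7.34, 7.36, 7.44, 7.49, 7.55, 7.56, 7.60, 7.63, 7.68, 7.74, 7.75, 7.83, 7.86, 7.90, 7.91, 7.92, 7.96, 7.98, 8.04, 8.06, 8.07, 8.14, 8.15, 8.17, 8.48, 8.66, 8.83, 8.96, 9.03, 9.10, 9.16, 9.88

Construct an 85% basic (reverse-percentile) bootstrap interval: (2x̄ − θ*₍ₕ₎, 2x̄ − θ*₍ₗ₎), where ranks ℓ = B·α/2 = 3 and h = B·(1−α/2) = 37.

(6.67, 8.72)

Percentile endpoints at ranks 3 and 37: θ*₍3₎ = 6.98, θ*₍37₎ = 9.03.
Basic interval reflects these around x̄:
  lower = 2 × 7.85 − 9.03 = 6.67
  upper = 2 × 7.85 − 6.98 = 8.72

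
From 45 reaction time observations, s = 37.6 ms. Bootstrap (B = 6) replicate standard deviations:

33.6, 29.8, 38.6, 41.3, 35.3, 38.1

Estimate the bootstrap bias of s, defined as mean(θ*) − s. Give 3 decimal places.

bias = −1.483

mean(θ*) = (33.6 + 29.8 + 38.6 + 41.3 + 35.3 + 38.1) / 6 = 36.1167
bias = 36.1167 − 37.6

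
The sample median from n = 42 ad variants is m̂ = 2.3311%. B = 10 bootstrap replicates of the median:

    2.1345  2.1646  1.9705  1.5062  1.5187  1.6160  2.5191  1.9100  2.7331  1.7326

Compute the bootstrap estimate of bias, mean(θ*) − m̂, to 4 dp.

bias = −0.3506

mean(θ*) = (2.1345 + 2.1646 + 1.9705 + 1.5062 + 1.5187 + 1.6160 + 2.5191 + 1.9100 + 2.7331 + 1.7326) / 10 = 1.98053
bias = 1.98053 − 2.3311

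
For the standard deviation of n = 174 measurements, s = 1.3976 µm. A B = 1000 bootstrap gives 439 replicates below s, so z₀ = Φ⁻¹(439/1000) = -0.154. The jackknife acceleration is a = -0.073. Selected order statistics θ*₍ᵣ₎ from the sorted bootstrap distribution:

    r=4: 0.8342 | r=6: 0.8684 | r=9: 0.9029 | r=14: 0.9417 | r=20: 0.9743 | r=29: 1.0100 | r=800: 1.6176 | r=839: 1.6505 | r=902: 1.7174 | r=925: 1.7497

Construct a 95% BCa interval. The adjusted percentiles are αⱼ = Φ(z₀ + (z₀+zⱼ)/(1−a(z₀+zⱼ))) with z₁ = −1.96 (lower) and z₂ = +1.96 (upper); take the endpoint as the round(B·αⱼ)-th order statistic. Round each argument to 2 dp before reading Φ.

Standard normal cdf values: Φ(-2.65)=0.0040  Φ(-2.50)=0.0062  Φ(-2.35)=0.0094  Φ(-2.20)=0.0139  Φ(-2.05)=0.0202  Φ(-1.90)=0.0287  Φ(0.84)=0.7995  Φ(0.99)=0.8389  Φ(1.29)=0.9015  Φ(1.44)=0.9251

(0.8342, 1.7497)

Lower: z₀ + z₁ = -0.154 + (-1.960) = -2.114; 1 − a(z₀+z₁) = 1 − (-0.073)(-2.114) = 0.8457; argument = -0.154 + (-2.114)/0.8457 = -2.6538 → -2.65.
α₁ = Φ(-2.65) = 0.0040; rank = round(1000 × 0.0040) = 4; θ*₍4₎ = 0.8342.
Upper: z₀ + z₂ = 1.806; 1 − a(z₀+z₂) = 1.1318; argument = 1.4416 → 1.44; α₂ = 0.9251; rank = 925; θ*₍925₎ = 1.7497.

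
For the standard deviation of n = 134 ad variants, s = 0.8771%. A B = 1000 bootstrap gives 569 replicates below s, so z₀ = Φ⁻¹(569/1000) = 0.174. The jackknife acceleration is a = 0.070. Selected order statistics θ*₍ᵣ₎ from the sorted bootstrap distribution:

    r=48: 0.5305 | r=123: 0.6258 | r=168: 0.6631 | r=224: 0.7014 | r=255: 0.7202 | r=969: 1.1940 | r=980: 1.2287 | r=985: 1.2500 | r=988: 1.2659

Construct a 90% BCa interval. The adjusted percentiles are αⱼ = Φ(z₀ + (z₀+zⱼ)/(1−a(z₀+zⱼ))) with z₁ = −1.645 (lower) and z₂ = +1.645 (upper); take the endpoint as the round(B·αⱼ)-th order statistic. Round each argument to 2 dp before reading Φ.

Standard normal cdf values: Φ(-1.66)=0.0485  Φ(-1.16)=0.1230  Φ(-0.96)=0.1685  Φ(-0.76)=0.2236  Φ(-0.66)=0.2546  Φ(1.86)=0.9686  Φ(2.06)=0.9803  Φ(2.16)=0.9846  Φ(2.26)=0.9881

Lower: z₀ + z₁ = 0.174 + (-1.645) = -1.471; 1 − a(z₀+z₁) = 1 − (0.070)(-1.471) = 1.1030; argument = 0.174 + (-1.471)/1.1030 = -1.1597 → -1.16.
α₁ = Φ(-1.16) = 0.1230; rank = round(1000 × 0.1230) = 123; θ*₍123₎ = 0.6258.
Upper: z₀ + z₂ = 1.819; 1 − a(z₀+z₂) = 0.8727; argument = 2.2584 → 2.26; α₂ = 0.9881; rank = 988; θ*₍988₎ = 1.2659.

(0.6258, 1.2659)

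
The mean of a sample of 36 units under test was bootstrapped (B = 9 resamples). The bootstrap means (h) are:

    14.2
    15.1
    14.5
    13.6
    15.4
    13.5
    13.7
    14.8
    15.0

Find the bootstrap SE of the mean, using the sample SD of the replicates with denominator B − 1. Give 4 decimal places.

SE* = 0.7067

Bootstrap SE is the standard deviation of the 9 replicate means.
Mean of replicates: (14.2 + 15.1 + 14.5 + 13.6 + 15.4 + 13.5 + 13.7 + 14.8 + 15.0) / 9 = 129.80000 / 9 = 14.42222
Sum of squared deviations: (−0.22222)² + (+0.67778)² + (+0.07778)² + (−0.82222)² + (+0.97778)² + (−0.92222)² + (−0.72222)² + (+0.37778)² + (+0.57778)² = 3.99556
Variance = 3.99556 / 8 = 0.49944
SE* = √0.49944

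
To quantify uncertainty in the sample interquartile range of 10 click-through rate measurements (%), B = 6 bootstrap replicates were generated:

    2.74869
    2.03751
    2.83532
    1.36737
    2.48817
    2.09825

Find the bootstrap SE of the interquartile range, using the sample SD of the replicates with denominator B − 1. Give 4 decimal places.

Bootstrap SE is the standard deviation of the 6 replicate interquartile ranges.
Mean of replicates: (2.74869 + 2.03751 + 2.83532 + 1.36737 + 2.48817 + 2.09825) / 6 = 13.575310 / 6 = 2.262552
Sum of squared deviations: (+0.486138)² + (−0.225042)² + (+0.572768)² + (−0.895182)² + (+0.225618)² + (−0.164302)² = 1.494287
Variance = 1.494287 / 5 = 0.298857
SE* = √0.298857

SE* = 0.5467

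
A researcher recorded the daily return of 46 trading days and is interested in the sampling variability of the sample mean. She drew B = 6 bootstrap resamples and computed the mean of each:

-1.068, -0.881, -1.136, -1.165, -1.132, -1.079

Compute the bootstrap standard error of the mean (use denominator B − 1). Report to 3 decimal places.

SE* = 0.103

Bootstrap SE is the standard deviation of the 6 replicate means.
Mean of replicates: ((-1.068) + (-0.881) + (-1.136) + (-1.165) + (-1.132) + (-1.079)) / 6 = -6.4610 / 6 = -1.0768
Sum of squared deviations: (+0.0088)² + (+0.1958)² + (−0.0592)² + (−0.0882)² + (−0.0552)² + (−0.0022)² = 0.0528
Variance = 0.0528 / 5 = 0.0106
SE* = √0.0106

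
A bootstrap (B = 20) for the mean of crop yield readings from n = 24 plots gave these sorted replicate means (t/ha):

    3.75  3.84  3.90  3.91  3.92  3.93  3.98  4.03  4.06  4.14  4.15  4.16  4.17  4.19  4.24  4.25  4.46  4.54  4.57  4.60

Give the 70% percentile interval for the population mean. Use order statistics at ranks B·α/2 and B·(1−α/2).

(3.90, 4.46)

α = 0.30; lower rank = 20 × 0.150 = 3; upper rank = 20 × 0.850 = 17.
The 3rd smallest replicate is 3.90; the 17th is 4.46.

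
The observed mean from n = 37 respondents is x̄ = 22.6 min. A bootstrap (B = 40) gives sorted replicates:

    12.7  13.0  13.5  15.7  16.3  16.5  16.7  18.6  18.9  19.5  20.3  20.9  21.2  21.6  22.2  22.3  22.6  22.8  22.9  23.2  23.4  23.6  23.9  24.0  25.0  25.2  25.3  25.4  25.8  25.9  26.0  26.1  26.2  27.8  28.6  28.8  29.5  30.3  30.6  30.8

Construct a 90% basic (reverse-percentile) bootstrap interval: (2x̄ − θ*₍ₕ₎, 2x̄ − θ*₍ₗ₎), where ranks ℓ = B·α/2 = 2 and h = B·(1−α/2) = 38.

Percentile endpoints at ranks 2 and 38: θ*₍2₎ = 13.0, θ*₍38₎ = 30.3.
Basic interval reflects these around x̄:
  lower = 2 × 22.6 − 30.3 = 14.9
  upper = 2 × 22.6 − 13.0 = 32.2

(14.9, 32.2)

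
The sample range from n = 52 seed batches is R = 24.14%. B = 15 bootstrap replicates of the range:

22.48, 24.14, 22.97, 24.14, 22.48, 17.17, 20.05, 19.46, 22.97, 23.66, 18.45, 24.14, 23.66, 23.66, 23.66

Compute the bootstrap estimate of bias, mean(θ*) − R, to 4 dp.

bias = −1.9340

mean(θ*) = (22.48 + 24.14 + 22.97 + 24.14 + 22.48 + 17.17 + 20.05 + 19.46 + 22.97 + 23.66 + 18.45 + 24.14 + 23.66 + 23.66 + 23.66) / 15 = 22.20600
bias = 22.20600 − 24.14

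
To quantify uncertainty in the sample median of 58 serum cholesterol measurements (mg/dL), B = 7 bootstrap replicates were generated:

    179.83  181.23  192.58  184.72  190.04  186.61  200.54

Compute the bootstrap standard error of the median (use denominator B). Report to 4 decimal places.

SE* = 6.6293

Bootstrap SE is the standard deviation of the 7 replicate medians.
Mean of replicates: (179.83 + 181.23 + 192.58 + 184.72 + 190.04 + 186.61 + 200.54) / 7 = 1315.55000 / 7 = 187.93571
Sum of squared deviations: (−8.10571)² + (−6.70571)² + (+4.64429)² + (−3.21571)² + (+2.10429)² + (−1.32571)² + (+12.60429)² = 307.63297
Variance = 307.63297 / 7 = 43.94757
SE* = √43.94757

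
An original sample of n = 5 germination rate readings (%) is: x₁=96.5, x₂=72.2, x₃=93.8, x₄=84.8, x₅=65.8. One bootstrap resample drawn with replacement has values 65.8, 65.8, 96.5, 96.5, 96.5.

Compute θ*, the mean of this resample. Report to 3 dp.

θ* = 84.220

Mean = (65.8 + 65.8 + 96.5 + 96.5 + 96.5) / 5 = 421.10 / 5 = 84.220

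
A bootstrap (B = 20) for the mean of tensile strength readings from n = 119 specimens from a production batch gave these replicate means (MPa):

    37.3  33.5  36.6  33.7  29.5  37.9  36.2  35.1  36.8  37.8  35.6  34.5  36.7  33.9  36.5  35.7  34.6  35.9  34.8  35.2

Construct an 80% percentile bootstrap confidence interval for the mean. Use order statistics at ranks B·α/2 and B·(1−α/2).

Sorted replicates: 29.5, 33.5, 33.7, 33.9, 34.5, 34.6, 34.8, 35.1, 35.2, 35.6, 35.7, 35.9, 36.2, 36.5, 36.6, 36.7, 36.8, 37.3, 37.8, 37.9
α = 0.20; lower rank = 20 × 0.100 = 2; upper rank = 20 × 0.900 = 18.
The 2nd smallest replicate is 33.5; the 18th is 37.3.

(33.5, 37.3)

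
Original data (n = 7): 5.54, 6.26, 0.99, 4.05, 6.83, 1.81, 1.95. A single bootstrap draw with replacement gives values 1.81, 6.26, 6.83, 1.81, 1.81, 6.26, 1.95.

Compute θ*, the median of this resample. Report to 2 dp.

Sorted: 1.81, 1.81, 1.81, 1.95, 6.26, 6.26, 6.83
Median = middle value = 1.95

θ* = 1.95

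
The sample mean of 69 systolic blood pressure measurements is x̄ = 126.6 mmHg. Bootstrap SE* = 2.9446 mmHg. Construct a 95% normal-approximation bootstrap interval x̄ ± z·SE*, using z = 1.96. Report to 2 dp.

(120.83, 132.37)

Margin = 1.96 × 2.9446 = 5.771
Interval: 126.6 ± 5.771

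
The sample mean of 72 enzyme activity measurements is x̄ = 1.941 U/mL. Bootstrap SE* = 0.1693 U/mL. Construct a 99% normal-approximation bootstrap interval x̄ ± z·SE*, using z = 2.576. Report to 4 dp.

Margin = 2.576 × 0.1693 = 0.43612
Interval: 1.941 ± 0.43612

(1.5049, 2.3771)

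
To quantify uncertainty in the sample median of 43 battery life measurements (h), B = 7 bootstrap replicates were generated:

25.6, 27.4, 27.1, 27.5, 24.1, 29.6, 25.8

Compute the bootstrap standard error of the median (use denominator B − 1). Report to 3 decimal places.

Bootstrap SE is the standard deviation of the 7 replicate medians.
Mean of replicates: (25.6 + 27.4 + 27.1 + 27.5 + 24.1 + 29.6 + 25.8) / 7 = 187.1000 / 7 = 26.7286
Sum of squared deviations: (−1.1286)² + (+0.6714)² + (+0.3714)² + (+0.7714)² + (−2.6286)² + (+2.8714)² + (−0.9286)² = 18.4743
Variance = 18.4743 / 6 = 3.0790
SE* = √3.0790

SE* = 1.755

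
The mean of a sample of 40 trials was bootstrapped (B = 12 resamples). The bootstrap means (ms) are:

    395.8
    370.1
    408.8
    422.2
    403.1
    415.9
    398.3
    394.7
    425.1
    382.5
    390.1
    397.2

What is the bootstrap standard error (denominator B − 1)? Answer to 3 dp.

Bootstrap SE is the standard deviation of the 12 replicate means.
Mean of replicates: (395.8 + 370.1 + 408.8 + 422.2 + 403.1 + 415.9 + 398.3 + 394.7 + 425.1 + 382.5 + 390.1 + 397.2) / 12 = 4803.8000 / 12 = 400.3167
Sum of squared deviations: (−4.5167)² + (−30.2167)² + (+8.4833)² + (+21.8833)² + (+2.7833)² + (+15.5833)² + (−2.0167)² + (−5.6167)² + (+24.7833)² + (−17.8167)² + (−10.2167)² + (−3.1167)² = 2816.2367
Variance = 2816.2367 / 11 = 256.0215
SE* = √256.0215

SE* = 16.001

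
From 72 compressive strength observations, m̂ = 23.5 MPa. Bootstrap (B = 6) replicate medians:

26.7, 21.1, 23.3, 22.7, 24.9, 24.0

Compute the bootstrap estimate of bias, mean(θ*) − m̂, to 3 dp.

mean(θ*) = (26.7 + 21.1 + 23.3 + 22.7 + 24.9 + 24.0) / 6 = 23.7833
bias = 23.7833 − 23.5

bias = +0.283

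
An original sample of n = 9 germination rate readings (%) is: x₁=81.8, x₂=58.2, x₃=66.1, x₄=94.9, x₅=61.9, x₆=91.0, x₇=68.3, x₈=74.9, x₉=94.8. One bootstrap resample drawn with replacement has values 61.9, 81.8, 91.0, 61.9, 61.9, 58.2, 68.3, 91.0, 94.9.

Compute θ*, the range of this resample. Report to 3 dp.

θ* = 36.700

Range = 94.9 − 58.2 = 36.700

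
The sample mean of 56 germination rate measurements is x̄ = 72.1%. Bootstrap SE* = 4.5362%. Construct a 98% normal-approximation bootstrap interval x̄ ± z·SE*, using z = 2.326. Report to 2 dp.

Margin = 2.326 × 4.5362 = 10.551
Interval: 72.1 ± 10.551

(61.55, 82.65)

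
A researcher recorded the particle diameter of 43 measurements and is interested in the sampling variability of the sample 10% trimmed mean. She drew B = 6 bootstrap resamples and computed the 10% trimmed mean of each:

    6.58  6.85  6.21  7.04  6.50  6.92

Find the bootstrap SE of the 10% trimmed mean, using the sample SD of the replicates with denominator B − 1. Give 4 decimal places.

SE* = 0.3096

Bootstrap SE is the standard deviation of the 6 replicate 10% trimmed means.
Mean of replicates: (6.58 + 6.85 + 6.21 + 7.04 + 6.50 + 6.92) / 6 = 40.10000 / 6 = 6.68333
Sum of squared deviations: (−0.10333)² + (+0.16667)² + (−0.47333)² + (+0.35667)² + (−0.18333)² + (+0.23667)² = 0.47933
Variance = 0.47933 / 5 = 0.09587
SE* = √0.09587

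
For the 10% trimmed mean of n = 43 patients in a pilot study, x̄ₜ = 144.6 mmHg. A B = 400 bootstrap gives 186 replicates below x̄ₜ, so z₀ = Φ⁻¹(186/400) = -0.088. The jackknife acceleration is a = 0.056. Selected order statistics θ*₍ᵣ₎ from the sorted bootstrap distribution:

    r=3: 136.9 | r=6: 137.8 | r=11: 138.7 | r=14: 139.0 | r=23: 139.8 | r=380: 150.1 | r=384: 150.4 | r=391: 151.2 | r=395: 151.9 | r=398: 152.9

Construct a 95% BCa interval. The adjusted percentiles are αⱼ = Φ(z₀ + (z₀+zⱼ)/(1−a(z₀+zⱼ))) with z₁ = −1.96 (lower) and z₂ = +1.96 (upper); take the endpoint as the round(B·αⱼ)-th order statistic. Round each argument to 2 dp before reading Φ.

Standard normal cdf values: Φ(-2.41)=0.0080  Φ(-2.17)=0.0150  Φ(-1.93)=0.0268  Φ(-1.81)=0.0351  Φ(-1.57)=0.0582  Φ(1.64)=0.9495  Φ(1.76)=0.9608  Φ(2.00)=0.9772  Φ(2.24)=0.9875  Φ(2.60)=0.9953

Lower: z₀ + z₁ = -0.088 + (-1.960) = -2.048; 1 − a(z₀+z₁) = 1 − (0.056)(-2.048) = 1.1147; argument = -0.088 + (-2.048)/1.1147 = -1.9253 → -1.93.
α₁ = Φ(-1.93) = 0.0268; rank = round(400 × 0.0268) = 11; θ*₍11₎ = 138.7.
Upper: z₀ + z₂ = 1.872; 1 − a(z₀+z₂) = 0.8952; argument = 2.0032 → 2.00; α₂ = 0.9772; rank = 391; θ*₍391₎ = 151.2.

(138.7, 151.2)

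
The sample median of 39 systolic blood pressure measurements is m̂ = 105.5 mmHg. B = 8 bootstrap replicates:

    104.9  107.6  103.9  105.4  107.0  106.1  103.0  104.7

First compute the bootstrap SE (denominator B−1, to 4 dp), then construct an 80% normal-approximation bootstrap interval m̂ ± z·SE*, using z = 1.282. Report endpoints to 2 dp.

(103.53, 107.47)

Mean of replicates = 105.3250; sum of squared deviations = 16.5950; SE* = √(16.5950/7) = 1.5397
Margin = 1.282 × 1.5397 = 1.974
Interval: 105.5 ± 1.974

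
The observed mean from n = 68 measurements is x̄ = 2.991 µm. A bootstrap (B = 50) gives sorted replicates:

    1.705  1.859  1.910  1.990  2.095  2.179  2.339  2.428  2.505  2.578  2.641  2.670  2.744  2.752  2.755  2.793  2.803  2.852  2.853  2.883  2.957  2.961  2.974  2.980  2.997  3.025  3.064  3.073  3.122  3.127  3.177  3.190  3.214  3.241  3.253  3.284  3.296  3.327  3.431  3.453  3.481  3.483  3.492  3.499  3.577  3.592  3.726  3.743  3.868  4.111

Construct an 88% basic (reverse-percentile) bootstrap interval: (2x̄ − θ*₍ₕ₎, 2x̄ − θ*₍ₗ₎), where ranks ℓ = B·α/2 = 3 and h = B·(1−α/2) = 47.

(2.256, 4.072)

Percentile endpoints at ranks 3 and 47: θ*₍3₎ = 1.910, θ*₍47₎ = 3.726.
Basic interval reflects these around x̄:
  lower = 2 × 2.991 − 3.726 = 2.256
  upper = 2 × 2.991 − 1.910 = 4.072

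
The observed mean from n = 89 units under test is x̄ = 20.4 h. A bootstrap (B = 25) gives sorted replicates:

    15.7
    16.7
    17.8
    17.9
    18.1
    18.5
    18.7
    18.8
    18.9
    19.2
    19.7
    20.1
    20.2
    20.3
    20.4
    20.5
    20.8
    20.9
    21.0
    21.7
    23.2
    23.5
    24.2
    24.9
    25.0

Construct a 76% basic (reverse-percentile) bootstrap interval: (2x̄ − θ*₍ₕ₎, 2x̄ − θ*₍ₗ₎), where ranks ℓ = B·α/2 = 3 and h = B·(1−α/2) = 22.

Percentile endpoints at ranks 3 and 22: θ*₍3₎ = 17.8, θ*₍22₎ = 23.5.
Basic interval reflects these around x̄:
  lower = 2 × 20.4 − 23.5 = 17.3
  upper = 2 × 20.4 − 17.8 = 23.0

(17.3, 23.0)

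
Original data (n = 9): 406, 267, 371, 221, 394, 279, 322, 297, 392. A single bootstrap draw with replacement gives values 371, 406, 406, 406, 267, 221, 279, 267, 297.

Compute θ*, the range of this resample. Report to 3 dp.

Range = 406 − 221 = 185.000

θ* = 185.000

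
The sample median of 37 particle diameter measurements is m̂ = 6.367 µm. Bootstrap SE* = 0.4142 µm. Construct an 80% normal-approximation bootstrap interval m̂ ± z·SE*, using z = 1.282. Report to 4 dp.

(5.8360, 6.8980)

Margin = 1.282 × 0.4142 = 0.53100
Interval: 6.367 ± 0.53100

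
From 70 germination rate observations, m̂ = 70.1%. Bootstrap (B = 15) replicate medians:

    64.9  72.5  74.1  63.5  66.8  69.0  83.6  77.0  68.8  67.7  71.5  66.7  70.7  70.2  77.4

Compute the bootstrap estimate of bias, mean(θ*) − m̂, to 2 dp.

bias = +0.86

mean(θ*) = (64.9 + 72.5 + 74.1 + 63.5 + 66.8 + 69.0 + 83.6 + 77.0 + 68.8 + 67.7 + 71.5 + 66.7 + 70.7 + 70.2 + 77.4) / 15 = 70.960
bias = 70.960 − 70.1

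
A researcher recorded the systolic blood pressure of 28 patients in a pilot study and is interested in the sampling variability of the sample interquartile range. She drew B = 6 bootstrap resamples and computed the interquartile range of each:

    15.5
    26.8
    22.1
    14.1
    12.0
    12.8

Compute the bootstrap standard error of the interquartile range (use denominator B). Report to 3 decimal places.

Bootstrap SE is the standard deviation of the 6 replicate interquartile ranges.
Mean of replicates: (15.5 + 26.8 + 22.1 + 14.1 + 12.0 + 12.8) / 6 = 103.3000 / 6 = 17.2167
Sum of squared deviations: (−1.7167)² + (+9.5833)² + (+4.8833)² + (−3.1167)² + (−5.2167)² + (−4.4167)² = 175.0683
Variance = 175.0683 / 6 = 29.1781
SE* = √29.1781

SE* = 5.402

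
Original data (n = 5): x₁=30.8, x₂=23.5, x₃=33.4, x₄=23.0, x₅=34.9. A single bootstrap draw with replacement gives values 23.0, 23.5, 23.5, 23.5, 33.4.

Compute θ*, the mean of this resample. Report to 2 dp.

Mean = (23.0 + 23.5 + 23.5 + 23.5 + 33.4) / 5 = 126.90 / 5 = 25.38

θ* = 25.38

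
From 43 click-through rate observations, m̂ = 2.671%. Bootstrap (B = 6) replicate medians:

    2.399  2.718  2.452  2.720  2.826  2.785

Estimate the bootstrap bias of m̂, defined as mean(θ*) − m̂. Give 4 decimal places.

bias = −0.0210

mean(θ*) = (2.399 + 2.718 + 2.452 + 2.720 + 2.826 + 2.785) / 6 = 2.65000
bias = 2.65000 − 2.671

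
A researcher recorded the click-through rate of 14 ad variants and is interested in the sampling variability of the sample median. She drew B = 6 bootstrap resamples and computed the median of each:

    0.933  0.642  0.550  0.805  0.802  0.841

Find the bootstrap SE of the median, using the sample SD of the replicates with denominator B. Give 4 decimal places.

SE* = 0.1280

Bootstrap SE is the standard deviation of the 6 replicate medians.
Mean of replicates: (0.933 + 0.642 + 0.550 + 0.805 + 0.802 + 0.841) / 6 = 4.57300 / 6 = 0.76217
Sum of squared deviations: (+0.17083)² + (−0.12017)² + (−0.21217)² + (+0.04283)² + (+0.03983)² + (+0.07883)² = 0.09827
Variance = 0.09827 / 6 = 0.01638
SE* = √0.01638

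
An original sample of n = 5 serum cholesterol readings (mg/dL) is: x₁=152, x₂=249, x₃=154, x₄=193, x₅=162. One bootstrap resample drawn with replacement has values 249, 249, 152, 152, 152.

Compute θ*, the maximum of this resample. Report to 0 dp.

θ* = 249

Maximum = 249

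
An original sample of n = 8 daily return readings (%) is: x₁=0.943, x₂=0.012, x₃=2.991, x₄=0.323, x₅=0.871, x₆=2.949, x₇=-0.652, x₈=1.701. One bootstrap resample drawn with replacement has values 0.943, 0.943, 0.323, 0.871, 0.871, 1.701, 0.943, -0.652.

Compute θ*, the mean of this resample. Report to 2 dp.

θ* = 0.74

Mean = (0.943 + 0.943 + 0.323 + 0.871 + 0.871 + 1.701 + 0.943 + (-0.652)) / 8 = 5.9430 / 8 = 0.74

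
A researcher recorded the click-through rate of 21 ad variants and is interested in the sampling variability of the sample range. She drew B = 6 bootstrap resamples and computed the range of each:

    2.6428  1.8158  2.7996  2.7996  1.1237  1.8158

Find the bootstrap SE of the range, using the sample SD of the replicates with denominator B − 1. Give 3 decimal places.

SE* = 0.687

Bootstrap SE is the standard deviation of the 6 replicate ranges.
Mean of replicates: (2.6428 + 1.8158 + 2.7996 + 2.7996 + 1.1237 + 1.8158) / 6 = 12.99730 / 6 = 2.16622
Sum of squared deviations: (+0.47658)² + (−0.35042)² + (+0.63338)² + (+0.63338)² + (−1.04252)² + (−0.35042)² = 2.36191
Variance = 2.36191 / 5 = 0.47238
SE* = √0.47238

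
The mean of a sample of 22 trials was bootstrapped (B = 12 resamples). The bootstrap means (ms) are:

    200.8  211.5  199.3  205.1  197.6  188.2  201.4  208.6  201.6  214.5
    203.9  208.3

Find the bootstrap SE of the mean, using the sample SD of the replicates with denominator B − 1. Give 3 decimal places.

Bootstrap SE is the standard deviation of the 12 replicate means.
Mean of replicates: (200.8 + 211.5 + 199.3 + 205.1 + 197.6 + 188.2 + 201.4 + 208.6 + 201.6 + 214.5 + 203.9 + 208.3) / 12 = 2440.8000 / 12 = 203.4000
Sum of squared deviations: (−2.6000)² + (+8.1000)² + (−4.1000)² + (+1.7000)² + (−5.8000)² + (−15.2000)² + (−2.0000)² + (+5.2000)² + (−1.8000)² + (+11.1000)² + (+0.5000)² + (+4.9000)² = 538.5000
Variance = 538.5000 / 11 = 48.9545
SE* = √48.9545

SE* = 6.997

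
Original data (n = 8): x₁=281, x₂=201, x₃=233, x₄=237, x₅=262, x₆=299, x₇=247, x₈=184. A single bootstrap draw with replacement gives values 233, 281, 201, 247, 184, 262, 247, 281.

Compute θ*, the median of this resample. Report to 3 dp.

Sorted: 184, 201, 233, 247, 247, 262, 281, 281
Median = average of the two middle values = 247.000

θ* = 247.000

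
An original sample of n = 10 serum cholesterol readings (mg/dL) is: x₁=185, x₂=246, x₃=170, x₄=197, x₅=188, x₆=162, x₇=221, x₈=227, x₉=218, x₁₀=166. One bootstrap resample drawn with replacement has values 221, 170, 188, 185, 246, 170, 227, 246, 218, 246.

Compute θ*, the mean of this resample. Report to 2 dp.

θ* = 211.70

Mean = (221 + 170 + 188 + 185 + 246 + 170 + 227 + 246 + 218 + 246) / 10 = 2117.0 / 10 = 211.70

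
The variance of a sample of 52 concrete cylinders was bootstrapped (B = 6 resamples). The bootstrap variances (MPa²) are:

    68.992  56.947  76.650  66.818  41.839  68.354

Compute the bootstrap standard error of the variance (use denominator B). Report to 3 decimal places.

SE* = 11.176

Bootstrap SE is the standard deviation of the 6 replicate variances.
Mean of replicates: (68.992 + 56.947 + 76.650 + 66.818 + 41.839 + 68.354) / 6 = 379.6000 / 6 = 63.2667
Sum of squared deviations: (+5.7253)² + (−6.3197)² + (+13.3833)² + (+3.5513)² + (−21.4277)² + (+5.0873)² = 749.4691
Variance = 749.4691 / 6 = 124.9115
SE* = √124.9115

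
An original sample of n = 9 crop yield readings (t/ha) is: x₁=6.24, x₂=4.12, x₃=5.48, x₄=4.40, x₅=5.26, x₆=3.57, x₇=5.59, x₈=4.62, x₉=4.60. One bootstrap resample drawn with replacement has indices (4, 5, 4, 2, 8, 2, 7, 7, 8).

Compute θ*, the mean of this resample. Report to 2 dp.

Resample values: 4.40, 5.26, 4.40, 4.12, 4.62, 4.12, 5.59, 5.59, 4.62.
Mean = (4.40 + 5.26 + 4.40 + 4.12 + 4.62 + 4.12 + 5.59 + 5.59 + 4.62) / 9 = 42.720 / 9 = 4.75

θ* = 4.75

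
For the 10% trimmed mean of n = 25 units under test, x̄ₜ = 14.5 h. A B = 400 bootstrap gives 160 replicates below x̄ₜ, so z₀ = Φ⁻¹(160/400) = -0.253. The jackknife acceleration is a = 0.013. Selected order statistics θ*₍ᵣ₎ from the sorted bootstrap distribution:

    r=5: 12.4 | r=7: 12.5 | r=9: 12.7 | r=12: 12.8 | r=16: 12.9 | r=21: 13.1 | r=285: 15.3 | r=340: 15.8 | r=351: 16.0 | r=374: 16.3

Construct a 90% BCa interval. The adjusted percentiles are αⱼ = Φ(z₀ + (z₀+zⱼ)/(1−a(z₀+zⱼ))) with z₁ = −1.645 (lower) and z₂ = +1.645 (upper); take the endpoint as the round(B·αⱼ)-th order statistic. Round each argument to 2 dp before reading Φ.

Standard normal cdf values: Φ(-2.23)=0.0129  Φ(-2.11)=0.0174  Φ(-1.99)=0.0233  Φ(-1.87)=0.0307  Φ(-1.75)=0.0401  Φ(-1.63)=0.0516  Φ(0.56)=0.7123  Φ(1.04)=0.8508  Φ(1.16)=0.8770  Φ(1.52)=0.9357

(12.5, 16.0)

Lower: z₀ + z₁ = -0.253 + (-1.645) = -1.898; 1 − a(z₀+z₁) = 1 − (0.013)(-1.898) = 1.0247; argument = -0.253 + (-1.898)/1.0247 = -2.1053 → -2.11.
α₁ = Φ(-2.11) = 0.0174; rank = round(400 × 0.0174) = 7; θ*₍7₎ = 12.5.
Upper: z₀ + z₂ = 1.392; 1 − a(z₀+z₂) = 0.9819; argument = 1.1647 → 1.16; α₂ = 0.8770; rank = 351; θ*₍351₎ = 16.0.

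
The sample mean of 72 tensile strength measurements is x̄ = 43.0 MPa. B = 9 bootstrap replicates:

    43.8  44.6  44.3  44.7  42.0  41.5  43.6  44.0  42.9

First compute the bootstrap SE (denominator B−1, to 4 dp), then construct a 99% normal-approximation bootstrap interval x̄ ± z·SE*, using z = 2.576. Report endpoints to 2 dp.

(40.08, 45.92)

Mean of replicates = 43.4889; sum of squared deviations = 10.2489; SE* = √(10.2489/8) = 1.1319
Margin = 2.576 × 1.1319 = 2.916
Interval: 43.0 ± 2.916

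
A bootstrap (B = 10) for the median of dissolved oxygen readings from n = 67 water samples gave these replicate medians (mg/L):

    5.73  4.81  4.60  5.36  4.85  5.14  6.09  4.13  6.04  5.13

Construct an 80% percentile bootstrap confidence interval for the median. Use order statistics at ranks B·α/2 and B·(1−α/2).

Sorted replicates: 4.13, 4.60, 4.81, 4.85, 5.13, 5.14, 5.36, 5.73, 6.04, 6.09
α = 0.20; lower rank = 10 × 0.100 = 1; upper rank = 10 × 0.900 = 9.
The 1st smallest replicate is 4.13; the 9th is 6.04.

(4.13, 6.04)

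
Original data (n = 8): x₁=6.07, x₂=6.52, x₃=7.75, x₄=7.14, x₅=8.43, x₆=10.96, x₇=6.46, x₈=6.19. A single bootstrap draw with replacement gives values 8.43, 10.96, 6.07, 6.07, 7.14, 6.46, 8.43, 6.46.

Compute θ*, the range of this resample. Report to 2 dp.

θ* = 4.89

Range = 10.96 − 6.07 = 4.89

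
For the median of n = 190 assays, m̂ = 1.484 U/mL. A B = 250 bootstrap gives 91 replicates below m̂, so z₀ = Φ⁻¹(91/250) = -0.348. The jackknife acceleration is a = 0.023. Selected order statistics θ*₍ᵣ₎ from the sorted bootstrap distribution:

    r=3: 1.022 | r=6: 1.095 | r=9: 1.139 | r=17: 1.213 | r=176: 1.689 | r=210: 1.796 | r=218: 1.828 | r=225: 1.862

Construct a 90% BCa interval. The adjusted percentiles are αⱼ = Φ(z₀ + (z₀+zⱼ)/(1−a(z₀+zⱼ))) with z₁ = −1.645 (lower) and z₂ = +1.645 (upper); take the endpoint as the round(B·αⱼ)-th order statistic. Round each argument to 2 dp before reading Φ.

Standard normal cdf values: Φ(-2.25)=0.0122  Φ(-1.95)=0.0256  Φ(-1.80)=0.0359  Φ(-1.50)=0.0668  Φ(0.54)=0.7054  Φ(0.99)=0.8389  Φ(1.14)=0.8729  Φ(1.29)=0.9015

(1.022, 1.796)

Lower: z₀ + z₁ = -0.348 + (-1.645) = -1.993; 1 − a(z₀+z₁) = 1 − (0.023)(-1.993) = 1.0458; argument = -0.348 + (-1.993)/1.0458 = -2.2536 → -2.25.
α₁ = Φ(-2.25) = 0.0122; rank = round(250 × 0.0122) = 3; θ*₍3₎ = 1.022.
Upper: z₀ + z₂ = 1.297; 1 − a(z₀+z₂) = 0.9702; argument = 0.9889 → 0.99; α₂ = 0.8389; rank = 210; θ*₍210₎ = 1.796.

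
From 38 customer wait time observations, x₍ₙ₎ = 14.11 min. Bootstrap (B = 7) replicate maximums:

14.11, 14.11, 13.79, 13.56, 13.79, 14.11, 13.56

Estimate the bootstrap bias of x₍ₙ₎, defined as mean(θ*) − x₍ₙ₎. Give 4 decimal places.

bias = −0.2486

mean(θ*) = (14.11 + 14.11 + 13.79 + 13.56 + 13.79 + 14.11 + 13.56) / 7 = 13.86143
bias = 13.86143 − 14.11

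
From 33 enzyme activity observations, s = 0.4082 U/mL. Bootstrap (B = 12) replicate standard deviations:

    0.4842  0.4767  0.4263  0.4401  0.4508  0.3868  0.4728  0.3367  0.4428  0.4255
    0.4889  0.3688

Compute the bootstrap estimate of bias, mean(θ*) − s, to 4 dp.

mean(θ*) = (0.4842 + 0.4767 + 0.4263 + 0.4401 + 0.4508 + 0.3868 + 0.4728 + 0.3367 + 0.4428 + 0.4255 + 0.4889 + 0.3688) / 12 = 0.43337
bias = 0.43337 − 0.4082

bias = +0.0252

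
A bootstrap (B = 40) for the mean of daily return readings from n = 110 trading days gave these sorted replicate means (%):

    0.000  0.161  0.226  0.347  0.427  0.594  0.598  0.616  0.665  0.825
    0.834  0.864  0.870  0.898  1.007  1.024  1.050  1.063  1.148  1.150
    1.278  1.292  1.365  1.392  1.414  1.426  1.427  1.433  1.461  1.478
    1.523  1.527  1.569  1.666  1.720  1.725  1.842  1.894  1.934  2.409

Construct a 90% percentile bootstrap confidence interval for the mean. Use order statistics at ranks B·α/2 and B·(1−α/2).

α = 0.10; lower rank = 40 × 0.050 = 2; upper rank = 40 × 0.950 = 38.
The 2nd smallest replicate is 0.161; the 38th is 1.894.

(0.161, 1.894)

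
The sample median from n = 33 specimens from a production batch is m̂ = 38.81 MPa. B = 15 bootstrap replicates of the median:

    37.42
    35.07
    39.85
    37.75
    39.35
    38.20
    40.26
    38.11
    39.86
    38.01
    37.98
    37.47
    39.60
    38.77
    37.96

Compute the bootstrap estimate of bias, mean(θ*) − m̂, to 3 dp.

mean(θ*) = (37.42 + 35.07 + 39.85 + 37.75 + 39.35 + 38.20 + 40.26 + 38.11 + 39.86 + 38.01 + 37.98 + 37.47 + 39.60 + 38.77 + 37.96) / 15 = 38.3773
bias = 38.3773 − 38.81

bias = −0.433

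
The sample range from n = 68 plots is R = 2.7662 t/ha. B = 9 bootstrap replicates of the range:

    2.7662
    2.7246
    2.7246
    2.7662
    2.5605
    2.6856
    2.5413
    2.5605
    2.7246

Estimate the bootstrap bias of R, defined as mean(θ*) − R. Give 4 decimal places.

mean(θ*) = (2.7662 + 2.7246 + 2.7246 + 2.7662 + 2.5605 + 2.6856 + 2.5413 + 2.5605 + 2.7246) / 9 = 2.67268
bias = 2.67268 − 2.7662

bias = −0.0935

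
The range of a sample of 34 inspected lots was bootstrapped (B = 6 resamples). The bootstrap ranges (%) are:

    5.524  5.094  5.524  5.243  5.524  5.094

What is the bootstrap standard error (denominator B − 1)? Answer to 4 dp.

Bootstrap SE is the standard deviation of the 6 replicate ranges.
Mean of replicates: (5.524 + 5.094 + 5.524 + 5.243 + 5.524 + 5.094) / 6 = 32.00300 / 6 = 5.33383
Sum of squared deviations: (+0.19017)² + (−0.23983)² + (+0.19017)² + (−0.09083)² + (+0.19017)² + (−0.23983)² = 0.23178
Variance = 0.23178 / 5 = 0.04636
SE* = √0.04636

SE* = 0.2153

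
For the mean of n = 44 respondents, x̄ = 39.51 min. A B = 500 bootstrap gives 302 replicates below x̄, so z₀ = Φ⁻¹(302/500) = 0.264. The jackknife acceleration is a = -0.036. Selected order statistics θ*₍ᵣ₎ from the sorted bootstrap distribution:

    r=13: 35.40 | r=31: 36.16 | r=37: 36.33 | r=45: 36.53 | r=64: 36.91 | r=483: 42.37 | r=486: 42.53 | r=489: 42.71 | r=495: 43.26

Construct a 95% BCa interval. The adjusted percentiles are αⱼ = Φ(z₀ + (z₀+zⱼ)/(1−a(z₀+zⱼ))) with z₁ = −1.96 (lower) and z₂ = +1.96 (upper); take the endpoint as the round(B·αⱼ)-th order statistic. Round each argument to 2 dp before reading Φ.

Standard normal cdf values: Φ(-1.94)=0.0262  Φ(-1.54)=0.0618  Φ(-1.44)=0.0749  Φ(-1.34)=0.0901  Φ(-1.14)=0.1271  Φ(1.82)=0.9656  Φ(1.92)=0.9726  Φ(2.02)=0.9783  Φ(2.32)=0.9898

Lower: z₀ + z₁ = 0.264 + (-1.960) = -1.696; 1 − a(z₀+z₁) = 1 − (-0.036)(-1.696) = 0.9389; argument = 0.264 + (-1.696)/0.9389 = -1.5423 → -1.54.
α₁ = Φ(-1.54) = 0.0618; rank = round(500 × 0.0618) = 31; θ*₍31₎ = 36.16.
Upper: z₀ + z₂ = 2.224; 1 − a(z₀+z₂) = 1.0801; argument = 2.3231 → 2.32; α₂ = 0.9898; rank = 495; θ*₍495₎ = 43.26.

(36.16, 43.26)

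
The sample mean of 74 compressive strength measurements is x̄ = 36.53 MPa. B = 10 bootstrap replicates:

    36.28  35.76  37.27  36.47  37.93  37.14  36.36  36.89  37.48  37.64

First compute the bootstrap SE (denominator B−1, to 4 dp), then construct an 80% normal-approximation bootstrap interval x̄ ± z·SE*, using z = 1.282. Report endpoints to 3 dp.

(35.644, 37.416)

Mean of replicates = 36.9220; sum of squared deviations = 4.2952; SE* = √(4.2952/9) = 0.6908
Margin = 1.282 × 0.6908 = 0.8856
Interval: 36.53 ± 0.8856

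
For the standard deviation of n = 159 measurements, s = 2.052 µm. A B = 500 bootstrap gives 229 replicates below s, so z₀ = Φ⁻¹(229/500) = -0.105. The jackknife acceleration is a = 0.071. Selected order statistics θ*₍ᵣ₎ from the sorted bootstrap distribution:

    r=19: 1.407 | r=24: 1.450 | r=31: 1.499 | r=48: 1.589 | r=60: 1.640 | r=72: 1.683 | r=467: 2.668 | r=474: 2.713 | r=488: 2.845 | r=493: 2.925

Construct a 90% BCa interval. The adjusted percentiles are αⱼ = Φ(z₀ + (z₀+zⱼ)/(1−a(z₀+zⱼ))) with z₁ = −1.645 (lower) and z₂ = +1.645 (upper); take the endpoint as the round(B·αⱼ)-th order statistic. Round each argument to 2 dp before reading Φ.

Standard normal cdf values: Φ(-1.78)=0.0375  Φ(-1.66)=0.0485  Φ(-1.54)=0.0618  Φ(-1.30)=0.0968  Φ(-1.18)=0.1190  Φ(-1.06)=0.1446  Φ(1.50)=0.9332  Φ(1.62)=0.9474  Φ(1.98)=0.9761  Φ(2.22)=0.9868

Lower: z₀ + z₁ = -0.105 + (-1.645) = -1.750; 1 − a(z₀+z₁) = 1 − (0.071)(-1.750) = 1.1242; argument = -0.105 + (-1.750)/1.1242 = -1.6616 → -1.66.
α₁ = Φ(-1.66) = 0.0485; rank = round(500 × 0.0485) = 24; θ*₍24₎ = 1.450.
Upper: z₀ + z₂ = 1.540; 1 − a(z₀+z₂) = 0.8907; argument = 1.6241 → 1.62; α₂ = 0.9474; rank = 474; θ*₍474₎ = 2.713.

(1.450, 2.713)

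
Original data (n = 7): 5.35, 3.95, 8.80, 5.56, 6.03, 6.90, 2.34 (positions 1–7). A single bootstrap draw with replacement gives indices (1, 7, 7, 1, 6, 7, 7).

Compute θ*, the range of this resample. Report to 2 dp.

θ* = 4.56

Resample values: 5.35, 2.34, 2.34, 5.35, 6.90, 2.34, 2.34.
Range = 6.90 − 2.34 = 4.56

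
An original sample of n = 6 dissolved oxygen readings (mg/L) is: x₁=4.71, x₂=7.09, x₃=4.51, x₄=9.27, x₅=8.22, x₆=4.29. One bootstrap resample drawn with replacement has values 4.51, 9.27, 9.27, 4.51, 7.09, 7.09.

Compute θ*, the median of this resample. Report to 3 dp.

Sorted: 4.51, 4.51, 7.09, 7.09, 9.27, 9.27
Median = average of the two middle values = 7.090

θ* = 7.090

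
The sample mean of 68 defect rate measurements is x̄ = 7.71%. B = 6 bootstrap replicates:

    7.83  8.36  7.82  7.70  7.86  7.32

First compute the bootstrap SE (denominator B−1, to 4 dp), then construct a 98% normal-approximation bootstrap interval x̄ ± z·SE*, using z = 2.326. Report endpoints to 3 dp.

(6.933, 8.487)

Mean of replicates = 7.8150; sum of squared deviations = 0.5575; SE* = √(0.5575/5) = 0.3339
Margin = 2.326 × 0.3339 = 0.7767
Interval: 7.71 ± 0.7767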